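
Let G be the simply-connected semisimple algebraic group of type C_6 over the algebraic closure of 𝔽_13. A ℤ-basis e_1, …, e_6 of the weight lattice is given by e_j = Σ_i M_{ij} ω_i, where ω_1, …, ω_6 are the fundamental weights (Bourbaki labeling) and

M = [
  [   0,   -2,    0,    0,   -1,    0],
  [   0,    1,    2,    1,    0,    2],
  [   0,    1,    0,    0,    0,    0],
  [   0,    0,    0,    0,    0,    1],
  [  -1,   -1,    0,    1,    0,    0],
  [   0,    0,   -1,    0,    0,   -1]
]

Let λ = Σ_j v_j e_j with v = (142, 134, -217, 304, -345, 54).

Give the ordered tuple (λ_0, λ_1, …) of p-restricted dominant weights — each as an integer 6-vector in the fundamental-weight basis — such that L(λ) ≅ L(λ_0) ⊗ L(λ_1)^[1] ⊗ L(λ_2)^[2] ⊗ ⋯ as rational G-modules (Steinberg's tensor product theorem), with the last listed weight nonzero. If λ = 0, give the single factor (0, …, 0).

Converting to the ω-basis (c_i = row i of M dotted with v = (142, 134, -217, 304, -345, 54)):
  c_1 = 0·142 + (-2)·(134) + (0)·(-217) + 0·304 + (-1)·(-345) + 0·54 = 77
  c_2 = 0·142 + 1·134 + (2)·(-217) + 1·304 + (0)·(-345) + 2·54 = 112
  c_3 = 0·142 + 1·134 + (0)·(-217) + 0·304 + (0)·(-345) + 0·54 = 134
  c_4 = 0·142 + 0·134 + (0)·(-217) + 0·304 + (0)·(-345) + 1·54 = 54
  c_5 = (-1)·(142) + (-1)·(134) + (0)·(-217) + 1·304 + (0)·(-345) + 0·54 = 28
  c_6 = 0·142 + 0·134 + (-1)·(-217) + 0·304 + (0)·(-345) + (-1)·(54) = 163
Writing each c_i in base p = 13:
  c_1 = 77 = 12·13^0 + 5·13^1
  c_2 = 112 = 8·13^0 + 8·13^1
  c_3 = 134 = 4·13^0 + 10·13^1
  c_4 = 54 = 2·13^0 + 4·13^1
  c_5 = 28 = 2·13^0 + 2·13^1
  c_6 = 163 = 7·13^0 + 12·13^1
λ_0 = (12, 8, 4, 2, 2, 7)
λ_1 = (5, 8, 10, 4, 2, 12)

((12, 8, 4, 2, 2, 7), (5, 8, 10, 4, 2, 12))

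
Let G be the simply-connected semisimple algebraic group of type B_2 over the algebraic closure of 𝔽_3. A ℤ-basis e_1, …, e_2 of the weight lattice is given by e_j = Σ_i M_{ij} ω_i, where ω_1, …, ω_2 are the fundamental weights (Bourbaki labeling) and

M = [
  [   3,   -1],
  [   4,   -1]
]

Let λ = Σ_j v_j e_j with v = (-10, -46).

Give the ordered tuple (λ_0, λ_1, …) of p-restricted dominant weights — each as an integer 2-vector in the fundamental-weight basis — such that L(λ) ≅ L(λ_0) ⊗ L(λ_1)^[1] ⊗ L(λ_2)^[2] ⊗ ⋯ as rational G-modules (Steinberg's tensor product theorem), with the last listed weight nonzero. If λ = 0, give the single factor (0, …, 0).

In the fundamental-weight basis, λ has coordinates c = M·v (v = (-10, -46)):
  c_1 = (3)·(-10) + (-1)·(-46) = 16
  c_2 = (4)·(-10) + (-1)·(-46) = 6
Base-3 expansion of each c_i:
  c_1 = 16 = 1·3^0 + 2·3^1 + 1·3^2
  c_2 = 6 = 0·3^0 + 2·3^1
p-restricted factor λ_0 = (1, 0)
p-restricted factor λ_1 = (2, 2)
p-restricted factor λ_2 = (1, 0)

((1, 0), (2, 2), (1, 0))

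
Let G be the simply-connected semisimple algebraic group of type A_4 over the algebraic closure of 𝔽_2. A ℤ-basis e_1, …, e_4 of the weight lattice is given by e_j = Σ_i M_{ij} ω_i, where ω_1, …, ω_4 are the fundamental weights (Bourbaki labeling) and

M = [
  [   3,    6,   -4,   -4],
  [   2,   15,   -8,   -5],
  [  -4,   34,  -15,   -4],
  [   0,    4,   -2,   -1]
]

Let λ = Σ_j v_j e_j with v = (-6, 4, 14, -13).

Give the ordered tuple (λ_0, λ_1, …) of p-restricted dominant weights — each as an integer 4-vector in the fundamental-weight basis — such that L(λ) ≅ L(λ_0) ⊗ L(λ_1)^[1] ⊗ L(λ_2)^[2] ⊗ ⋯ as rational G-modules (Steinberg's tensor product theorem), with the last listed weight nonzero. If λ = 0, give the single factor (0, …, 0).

Change of basis e → ω: c = M·v where v = (-6, 4, 14, -13):
  c_1 = (3)·(-6) + 6·4 + (-4)·(14) + (-4)·(-13) = 2
  c_2 = (2)·(-6) + 15·4 + (-8)·(14) + (-5)·(-13) = 1
  c_3 = (-4)·(-6) + 34·4 + (-15)·(14) + (-4)·(-13) = 2
  c_4 = (0)·(-6) + 4·4 + (-2)·(14) + (-1)·(-13) = 1
Expand coordinatewise in base 2:
  c_1 = 2 = 0·2^0 + 1·2^1
  c_2 = 1 = 1·2^0
  c_3 = 2 = 0·2^0 + 1·2^1
  c_4 = 1 = 1·2^0
p-restricted factor λ_0 = (0, 1, 0, 1)
p-restricted factor λ_1 = (1, 0, 1, 0)

((0, 1, 0, 1), (1, 0, 1, 0))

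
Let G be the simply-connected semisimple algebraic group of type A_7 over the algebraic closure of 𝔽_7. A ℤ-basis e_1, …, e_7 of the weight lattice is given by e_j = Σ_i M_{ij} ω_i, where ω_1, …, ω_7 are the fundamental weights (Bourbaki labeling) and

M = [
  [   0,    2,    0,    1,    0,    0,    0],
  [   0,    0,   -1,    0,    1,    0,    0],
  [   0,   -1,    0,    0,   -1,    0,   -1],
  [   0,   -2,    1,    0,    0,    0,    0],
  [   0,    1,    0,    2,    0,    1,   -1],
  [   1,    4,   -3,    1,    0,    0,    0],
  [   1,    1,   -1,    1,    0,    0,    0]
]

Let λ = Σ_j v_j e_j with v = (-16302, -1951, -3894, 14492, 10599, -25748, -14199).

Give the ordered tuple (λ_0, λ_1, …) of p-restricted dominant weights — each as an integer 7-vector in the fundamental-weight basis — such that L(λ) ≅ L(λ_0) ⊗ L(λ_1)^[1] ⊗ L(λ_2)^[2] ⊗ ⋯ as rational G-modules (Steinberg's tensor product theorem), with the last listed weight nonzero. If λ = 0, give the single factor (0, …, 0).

Change of basis e → ω: c = M·v where v = (-16302, -1951, -3894, 14492, 10599, -25748, -14199):
  c_1 = (0)·(-16302) + (2)·(-1951) + (0)·(-3894) + 1·14492 + 0·10599 + (0)·(-25748) + (0)·(-14199) = 10590
  c_2 = (0)·(-16302) + (0)·(-1951) + (-1)·(-3894) + 0·14492 + 1·10599 + (0)·(-25748) + (0)·(-14199) = 14493
  c_3 = (0)·(-16302) + (-1)·(-1951) + (0)·(-3894) + 0·14492 + (-1)·(10599) + (0)·(-25748) + (-1)·(-14199) = 5551
  c_4 = (0)·(-16302) + (-2)·(-1951) + (1)·(-3894) + 0·14492 + 0·10599 + (0)·(-25748) + (0)·(-14199) = 8
  c_5 = (0)·(-16302) + (1)·(-1951) + (0)·(-3894) + 2·14492 + 0·10599 + (1)·(-25748) + (-1)·(-14199) = 15484
  c_6 = (1)·(-16302) + (4)·(-1951) + (-3)·(-3894) + 1·14492 + 0·10599 + (0)·(-25748) + (0)·(-14199) = 2068
  c_7 = (1)·(-16302) + (1)·(-1951) + (-1)·(-3894) + 1·14492 + 0·10599 + (0)·(-25748) + (0)·(-14199) = 133
p = 7; digits c_i = Σ_j d_{ij}·7^j, 0 ≤ d_{ij} < 7:
  c_1 = 10590 = 6·7^0 + 0·7^1 + 6·7^2 + 2·7^3 + 4·7^4
  c_2 = 14493 = 3·7^0 + 5·7^1 + 1·7^2 + 0·7^3 + 6·7^4
  c_3 = 5551 = 0·7^0 + 2·7^1 + 1·7^2 + 2·7^3 + 2·7^4
  c_4 = 8 = 1·7^0 + 1·7^1
  c_5 = 15484 = 0·7^0 + 0·7^1 + 1·7^2 + 3·7^3 + 6·7^4
  c_6 = 2068 = 3·7^0 + 1·7^1 + 0·7^2 + 6·7^3
  c_7 = 133 = 0·7^0 + 5·7^1 + 2·7^2
λ_0 = (6, 3, 0, 1, 0, 3, 0)
λ_1 = (0, 5, 2, 1, 0, 1, 5)
λ_2 = (6, 1, 1, 0, 1, 0, 2)
λ_3 = (2, 0, 2, 0, 3, 6, 0)
λ_4 = (4, 6, 2, 0, 6, 0, 0)

((6, 3, 0, 1, 0, 3, 0), (0, 5, 2, 1, 0, 1, 5), (6, 1, 1, 0, 1, 0, 2), (2, 0, 2, 0, 3, 6, 0), (4, 6, 2, 0, 6, 0, 0))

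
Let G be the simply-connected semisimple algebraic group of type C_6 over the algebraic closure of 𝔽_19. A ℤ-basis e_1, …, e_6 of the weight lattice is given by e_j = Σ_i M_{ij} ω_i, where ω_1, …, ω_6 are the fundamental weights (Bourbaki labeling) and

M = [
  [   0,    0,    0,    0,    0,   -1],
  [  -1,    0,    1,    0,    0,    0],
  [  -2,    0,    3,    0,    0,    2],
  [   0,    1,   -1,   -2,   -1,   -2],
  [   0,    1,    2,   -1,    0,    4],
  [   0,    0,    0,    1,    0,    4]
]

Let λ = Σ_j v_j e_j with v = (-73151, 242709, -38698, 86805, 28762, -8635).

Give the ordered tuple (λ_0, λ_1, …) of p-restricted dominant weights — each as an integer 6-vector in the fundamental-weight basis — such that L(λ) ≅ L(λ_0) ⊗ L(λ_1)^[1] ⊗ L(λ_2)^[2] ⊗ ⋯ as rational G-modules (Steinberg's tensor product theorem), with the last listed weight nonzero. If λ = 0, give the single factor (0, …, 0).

((9, 6, 18, 13, 2, 15), (17, 8, 15, 14, 15, 14), (4, 0, 16, 0, 7, 11), (1, 5, 1, 14, 6, 7))

In the fundamental-weight basis, λ has coordinates c = M·v (v = (-73151, 242709, -38698, 86805, 28762, -8635)):
  c_1 = (0)·(-73151) + (0)·(242709) + (0)·(-38698) + (0)·(86805) + (0)·(28762) + (-1)·(-8635) = 8635
  c_2 = (-1)·(-73151) + (0)·(242709) + (1)·(-38698) + (0)·(86805) + (0)·(28762) + (0)·(-8635) = 34453
  c_3 = (-2)·(-73151) + (0)·(242709) + (3)·(-38698) + (0)·(86805) + (0)·(28762) + (2)·(-8635) = 12938
  c_4 = (0)·(-73151) + (1)·(242709) + (-1)·(-38698) + (-2)·(86805) + (-1)·(28762) + (-2)·(-8635) = 96305
  c_5 = (0)·(-73151) + (1)·(242709) + (2)·(-38698) + (-1)·(86805) + (0)·(28762) + (4)·(-8635) = 43968
  c_6 = (0)·(-73151) + (0)·(242709) + (0)·(-38698) + (1)·(86805) + (0)·(28762) + (4)·(-8635) = 52265
p = 19; digits c_i = Σ_j d_{ij}·19^j, 0 ≤ d_{ij} < 19:
  c_1 = 8635 = 9·19^0 + 17·19^1 + 4·19^2 + 1·19^3
  c_2 = 34453 = 6·19^0 + 8·19^1 + 0·19^2 + 5·19^3
  c_3 = 12938 = 18·19^0 + 15·19^1 + 16·19^2 + 1·19^3
  c_4 = 96305 = 13·19^0 + 14·19^1 + 0·19^2 + 14·19^3
  c_5 = 43968 = 2·19^0 + 15·19^1 + 7·19^2 + 6·19^3
  c_6 = 52265 = 15·19^0 + 14·19^1 + 11·19^2 + 7·19^3
p-restricted factor λ_0 = (9, 6, 18, 13, 2, 15)
p-restricted factor λ_1 = (17, 8, 15, 14, 15, 14)
p-restricted factor λ_2 = (4, 0, 16, 0, 7, 11)
p-restricted factor λ_3 = (1, 5, 1, 14, 6, 7)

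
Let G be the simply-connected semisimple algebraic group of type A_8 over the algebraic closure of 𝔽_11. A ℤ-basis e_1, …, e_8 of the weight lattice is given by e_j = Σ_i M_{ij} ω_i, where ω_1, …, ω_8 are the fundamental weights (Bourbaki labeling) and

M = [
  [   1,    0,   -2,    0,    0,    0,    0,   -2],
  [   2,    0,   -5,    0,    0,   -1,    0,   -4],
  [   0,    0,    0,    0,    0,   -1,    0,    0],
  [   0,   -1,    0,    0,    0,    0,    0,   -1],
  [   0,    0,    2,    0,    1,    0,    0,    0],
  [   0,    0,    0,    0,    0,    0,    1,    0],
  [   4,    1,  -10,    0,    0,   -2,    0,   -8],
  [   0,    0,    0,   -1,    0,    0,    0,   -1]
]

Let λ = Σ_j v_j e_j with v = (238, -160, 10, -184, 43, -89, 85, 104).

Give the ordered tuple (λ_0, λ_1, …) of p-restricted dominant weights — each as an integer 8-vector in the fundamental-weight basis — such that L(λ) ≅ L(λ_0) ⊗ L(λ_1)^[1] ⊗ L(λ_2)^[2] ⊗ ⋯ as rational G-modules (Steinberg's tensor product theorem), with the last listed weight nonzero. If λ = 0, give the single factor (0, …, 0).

((10, 0, 1, 1, 8, 8, 5, 3), (0, 9, 8, 5, 5, 7, 3, 7))

ω-coordinates c = M·v, v = (238, -160, 10, -184, 43, -89, 85, 104):
  c_1 = 1*238 + 0*-160 + -2*10 + 0*-184 + 0*43 + 0*-89 + 0*85 + -2*104 = 10
  c_2 = 2*238 + 0*-160 + -5*10 + 0*-184 + 0*43 + -1*-89 + 0*85 + -4*104 = 99
  c_3 = 0*238 + 0*-160 + 0*10 + 0*-184 + 0*43 + -1*-89 + 0*85 + 0*104 = 89
  c_4 = 0*238 + -1*-160 + 0*10 + 0*-184 + 0*43 + 0*-89 + 0*85 + -1*104 = 56
  c_5 = 0*238 + 0*-160 + 2*10 + 0*-184 + 1*43 + 0*-89 + 0*85 + 0*104 = 63
  c_6 = 0*238 + 0*-160 + 0*10 + 0*-184 + 0*43 + 0*-89 + 1*85 + 0*104 = 85
  c_7 = 4*238 + 1*-160 + -10*10 + 0*-184 + 0*43 + -2*-89 + 0*85 + -8*104 = 38
  c_8 = 0*238 + 0*-160 + 0*10 + -1*-184 + 0*43 + 0*-89 + 0*85 + -1*104 = 80
Expand coordinatewise in base 11:
  c_1 = 10 = 10·11^0
  c_2 = 99 = 0·11^0 + 9·11^1
  c_3 = 89 = 1·11^0 + 8·11^1
  c_4 = 56 = 1·11^0 + 5·11^1
  c_5 = 63 = 8·11^0 + 5·11^1
  c_6 = 85 = 8·11^0 + 7·11^1
  c_7 = 38 = 5·11^0 + 3·11^1
  c_8 = 80 = 3·11^0 + 7·11^1
p-restricted factor λ_0 = (10, 0, 1, 1, 8, 8, 5, 3)
p-restricted factor λ_1 = (0, 9, 8, 5, 5, 7, 3, 7)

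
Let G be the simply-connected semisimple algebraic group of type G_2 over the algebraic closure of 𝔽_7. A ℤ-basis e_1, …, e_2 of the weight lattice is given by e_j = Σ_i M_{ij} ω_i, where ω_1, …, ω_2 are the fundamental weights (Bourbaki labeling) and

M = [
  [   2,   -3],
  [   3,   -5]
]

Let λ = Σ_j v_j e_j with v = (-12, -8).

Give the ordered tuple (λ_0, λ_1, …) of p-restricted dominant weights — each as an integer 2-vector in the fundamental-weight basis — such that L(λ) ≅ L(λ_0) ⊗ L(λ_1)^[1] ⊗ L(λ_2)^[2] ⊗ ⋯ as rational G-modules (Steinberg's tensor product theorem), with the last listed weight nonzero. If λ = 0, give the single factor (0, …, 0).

ω-coordinates c = M·v, v = (-12, -8):
  c_1 = (2)·(-12) + (-3)·(-8) = 0
  c_2 = (3)·(-12) + (-5)·(-8) = 4
Base-7 expansion of each c_i:
  c_1 = 0
  c_2 = 4 = 4·7^0
Factor λ_0 = (0, 4)

((0, 4),)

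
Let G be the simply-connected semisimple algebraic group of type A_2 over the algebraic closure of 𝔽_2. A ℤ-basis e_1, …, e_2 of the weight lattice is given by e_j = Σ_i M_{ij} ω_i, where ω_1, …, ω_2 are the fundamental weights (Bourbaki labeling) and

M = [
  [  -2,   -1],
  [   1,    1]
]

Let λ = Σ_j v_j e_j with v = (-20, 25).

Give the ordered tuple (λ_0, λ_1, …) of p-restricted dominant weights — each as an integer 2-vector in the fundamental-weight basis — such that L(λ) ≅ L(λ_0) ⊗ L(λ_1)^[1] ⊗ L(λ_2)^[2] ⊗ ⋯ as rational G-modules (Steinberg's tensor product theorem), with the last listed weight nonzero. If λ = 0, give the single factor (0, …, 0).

Compute c_i = Σ_j M_{ij} v_j with v = (-20, 25):
  c_1 = (-2)·(-20) + (-1)·(25) = 15
  c_2 = (1)·(-20) + 1·25 = 5
Writing each c_i in base p = 2:
  c_1 = 15 = 1·2^0 + 1·2^1 + 1·2^2 + 1·2^3
  c_2 = 5 = 1·2^0 + 0·2^1 + 1·2^2
Factor λ_0 = (1, 1)
Factor λ_1 = (1, 0)
Factor λ_2 = (1, 1)
Factor λ_3 = (1, 0)

((1, 1), (1, 0), (1, 1), (1, 0))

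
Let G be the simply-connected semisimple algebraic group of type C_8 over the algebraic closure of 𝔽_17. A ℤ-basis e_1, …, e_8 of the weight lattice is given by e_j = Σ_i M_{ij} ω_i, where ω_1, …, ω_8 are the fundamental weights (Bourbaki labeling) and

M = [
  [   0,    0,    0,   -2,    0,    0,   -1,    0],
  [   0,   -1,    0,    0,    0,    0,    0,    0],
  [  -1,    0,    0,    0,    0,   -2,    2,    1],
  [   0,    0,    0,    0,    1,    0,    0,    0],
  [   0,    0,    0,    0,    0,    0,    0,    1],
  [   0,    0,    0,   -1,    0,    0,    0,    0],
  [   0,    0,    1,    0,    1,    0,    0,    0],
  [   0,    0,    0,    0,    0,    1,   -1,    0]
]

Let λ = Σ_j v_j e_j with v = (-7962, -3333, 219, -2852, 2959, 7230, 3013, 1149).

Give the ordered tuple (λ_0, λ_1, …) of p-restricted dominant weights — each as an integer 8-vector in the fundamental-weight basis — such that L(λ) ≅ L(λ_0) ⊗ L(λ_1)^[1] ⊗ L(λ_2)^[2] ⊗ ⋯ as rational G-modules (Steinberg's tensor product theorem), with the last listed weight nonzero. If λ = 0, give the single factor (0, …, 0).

Converting to the ω-basis (c_i = row i of M dotted with v = (-7962, -3333, 219, -2852, 2959, 7230, 3013, 1149)):
  c_1 = (0)·(-7962) + (0)·(-3333) + (0)·(219) + (-2)·(-2852) + (0)·(2959) + (0)·(7230) + (-1)·(3013) + (0)·(1149) = 2691
  c_2 = (0)·(-7962) + (-1)·(-3333) + (0)·(219) + (0)·(-2852) + (0)·(2959) + (0)·(7230) + (0)·(3013) + (0)·(1149) = 3333
  c_3 = (-1)·(-7962) + (0)·(-3333) + (0)·(219) + (0)·(-2852) + (0)·(2959) + (-2)·(7230) + (2)·(3013) + (1)·(1149) = 677
  c_4 = (0)·(-7962) + (0)·(-3333) + (0)·(219) + (0)·(-2852) + (1)·(2959) + (0)·(7230) + (0)·(3013) + (0)·(1149) = 2959
  c_5 = (0)·(-7962) + (0)·(-3333) + (0)·(219) + (0)·(-2852) + (0)·(2959) + (0)·(7230) + (0)·(3013) + (1)·(1149) = 1149
  c_6 = (0)·(-7962) + (0)·(-3333) + (0)·(219) + (-1)·(-2852) + (0)·(2959) + (0)·(7230) + (0)·(3013) + (0)·(1149) = 2852
  c_7 = (0)·(-7962) + (0)·(-3333) + (1)·(219) + (0)·(-2852) + (1)·(2959) + (0)·(7230) + (0)·(3013) + (0)·(1149) = 3178
  c_8 = (0)·(-7962) + (0)·(-3333) + (0)·(219) + (0)·(-2852) + (0)·(2959) + (1)·(7230) + (-1)·(3013) + (0)·(1149) = 4217
Base-17 expansion of each c_i:
  c_1 = 2691 = 5·17^0 + 5·17^1 + 9·17^2
  c_2 = 3333 = 1·17^0 + 9·17^1 + 11·17^2
  c_3 = 677 = 14·17^0 + 5·17^1 + 2·17^2
  c_4 = 2959 = 1·17^0 + 4·17^1 + 10·17^2
  c_5 = 1149 = 10·17^0 + 16·17^1 + 3·17^2
  c_6 = 2852 = 13·17^0 + 14·17^1 + 9·17^2
  c_7 = 3178 = 16·17^0 + 16·17^1 + 10·17^2
  c_8 = 4217 = 1·17^0 + 10·17^1 + 14·17^2
p-restricted factor λ_0 = (5, 1, 14, 1, 10, 13, 16, 1)
p-restricted factor λ_1 = (5, 9, 5, 4, 16, 14, 16, 10)
p-restricted factor λ_2 = (9, 11, 2, 10, 3, 9, 10, 14)

((5, 1, 14, 1, 10, 13, 16, 1), (5, 9, 5, 4, 16, 14, 16, 10), (9, 11, 2, 10, 3, 9, 10, 14))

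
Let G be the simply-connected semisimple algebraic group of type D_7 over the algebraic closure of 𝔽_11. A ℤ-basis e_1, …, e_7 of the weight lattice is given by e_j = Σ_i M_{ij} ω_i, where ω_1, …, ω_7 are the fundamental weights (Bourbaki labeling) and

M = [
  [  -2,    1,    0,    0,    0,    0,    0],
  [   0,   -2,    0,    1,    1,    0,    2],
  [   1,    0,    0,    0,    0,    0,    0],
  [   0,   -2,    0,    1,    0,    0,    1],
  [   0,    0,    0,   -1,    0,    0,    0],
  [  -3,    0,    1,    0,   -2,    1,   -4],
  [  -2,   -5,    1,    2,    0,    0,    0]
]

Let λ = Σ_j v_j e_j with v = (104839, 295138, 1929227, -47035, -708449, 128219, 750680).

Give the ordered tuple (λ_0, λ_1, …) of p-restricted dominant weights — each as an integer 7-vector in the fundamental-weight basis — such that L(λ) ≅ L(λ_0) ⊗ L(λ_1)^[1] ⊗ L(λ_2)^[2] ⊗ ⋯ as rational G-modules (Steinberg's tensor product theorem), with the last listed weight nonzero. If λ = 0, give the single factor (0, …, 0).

((1, 5, 9, 3, 10, 5, 2), (3, 10, 4, 10, 7, 4, 10), (2, 9, 8, 1, 3, 0, 5), (9, 6, 1, 8, 2, 8, 2), (5, 10, 7, 7, 3, 10, 10))

Converting to the ω-basis (c_i = row i of M dotted with v = (104839, 295138, 1929227, -47035, -708449, 128219, 750680)):
  c_1 = (-2)·(104839) + (1)·(295138) + (0)·(1929227) + (0)·(-47035) + (0)·(-708449) + (0)·(128219) + (0)·(750680) = 85460
  c_2 = (0)·(104839) + (-2)·(295138) + (0)·(1929227) + (1)·(-47035) + (1)·(-708449) + (0)·(128219) + (2)·(750680) = 155600
  c_3 = (1)·(104839) + (0)·(295138) + (0)·(1929227) + (0)·(-47035) + (0)·(-708449) + (0)·(128219) + (0)·(750680) = 104839
  c_4 = (0)·(104839) + (-2)·(295138) + (0)·(1929227) + (1)·(-47035) + (0)·(-708449) + (0)·(128219) + (1)·(750680) = 113369
  c_5 = (0)·(104839) + (0)·(295138) + (0)·(1929227) + (-1)·(-47035) + (0)·(-708449) + (0)·(128219) + (0)·(750680) = 47035
  c_6 = (-3)·(104839) + (0)·(295138) + (1)·(1929227) + (0)·(-47035) + (-2)·(-708449) + (1)·(128219) + (-4)·(750680) = 157107
  c_7 = (-2)·(104839) + (-5)·(295138) + (1)·(1929227) + (2)·(-47035) + (0)·(-708449) + (0)·(128219) + (0)·(750680) = 149789
Writing each c_i in base p = 11:
  c_1 = 85460 = 1·11^0 + 3·11^1 + 2·11^2 + 9·11^3 + 5·11^4
  c_2 = 155600 = 5·11^0 + 10·11^1 + 9·11^2 + 6·11^3 + 10·11^4
  c_3 = 104839 = 9·11^0 + 4·11^1 + 8·11^2 + 1·11^3 + 7·11^4
  c_4 = 113369 = 3·11^0 + 10·11^1 + 1·11^2 + 8·11^3 + 7·11^4
  c_5 = 47035 = 10·11^0 + 7·11^1 + 3·11^2 + 2·11^3 + 3·11^4
  c_6 = 157107 = 5·11^0 + 4·11^1 + 0·11^2 + 8·11^3 + 10·11^4
  c_7 = 149789 = 2·11^0 + 10·11^1 + 5·11^2 + 2·11^3 + 10·11^4
p-restricted factor λ_0 = (1, 5, 9, 3, 10, 5, 2)
p-restricted factor λ_1 = (3, 10, 4, 10, 7, 4, 10)
p-restricted factor λ_2 = (2, 9, 8, 1, 3, 0, 5)
p-restricted factor λ_3 = (9, 6, 1, 8, 2, 8, 2)
p-restricted factor λ_4 = (5, 10, 7, 7, 3, 10, 10)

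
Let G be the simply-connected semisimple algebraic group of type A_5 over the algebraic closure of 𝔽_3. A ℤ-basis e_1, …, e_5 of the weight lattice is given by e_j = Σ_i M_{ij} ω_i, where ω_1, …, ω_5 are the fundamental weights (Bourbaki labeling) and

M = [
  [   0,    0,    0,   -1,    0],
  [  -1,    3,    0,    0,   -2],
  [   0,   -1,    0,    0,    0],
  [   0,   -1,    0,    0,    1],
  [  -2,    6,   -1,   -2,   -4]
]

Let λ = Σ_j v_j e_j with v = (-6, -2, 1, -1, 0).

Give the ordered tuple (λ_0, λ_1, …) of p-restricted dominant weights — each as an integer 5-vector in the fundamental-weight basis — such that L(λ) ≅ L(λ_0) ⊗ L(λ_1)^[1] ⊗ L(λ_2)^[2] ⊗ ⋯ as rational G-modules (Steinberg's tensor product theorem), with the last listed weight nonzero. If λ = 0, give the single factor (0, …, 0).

ω-coordinates c = M·v, v = (-6, -2, 1, -1, 0):
  c_1 = (0)·(-6) + (0)·(-2) + 0·1 + (-1)·(-1) + 0·0 = 1
  c_2 = (-1)·(-6) + (3)·(-2) + 0·1 + (0)·(-1) + (-2)·(0) = 0
  c_3 = (0)·(-6) + (-1)·(-2) + 0·1 + (0)·(-1) + 0·0 = 2
  c_4 = (0)·(-6) + (-1)·(-2) + 0·1 + (0)·(-1) + 1·0 = 2
  c_5 = (-2)·(-6) + (6)·(-2) + (-1)·(1) + (-2)·(-1) + (-4)·(0) = 1
Base-3 expansion of each c_i:
  c_1 = 1 = 1·3^0
  c_2 = 0
  c_3 = 2 = 2·3^0
  c_4 = 2 = 2·3^0
  c_5 = 1 = 1·3^0
Factor λ_0 = (1, 0, 2, 2, 1)

((1, 0, 2, 2, 1),)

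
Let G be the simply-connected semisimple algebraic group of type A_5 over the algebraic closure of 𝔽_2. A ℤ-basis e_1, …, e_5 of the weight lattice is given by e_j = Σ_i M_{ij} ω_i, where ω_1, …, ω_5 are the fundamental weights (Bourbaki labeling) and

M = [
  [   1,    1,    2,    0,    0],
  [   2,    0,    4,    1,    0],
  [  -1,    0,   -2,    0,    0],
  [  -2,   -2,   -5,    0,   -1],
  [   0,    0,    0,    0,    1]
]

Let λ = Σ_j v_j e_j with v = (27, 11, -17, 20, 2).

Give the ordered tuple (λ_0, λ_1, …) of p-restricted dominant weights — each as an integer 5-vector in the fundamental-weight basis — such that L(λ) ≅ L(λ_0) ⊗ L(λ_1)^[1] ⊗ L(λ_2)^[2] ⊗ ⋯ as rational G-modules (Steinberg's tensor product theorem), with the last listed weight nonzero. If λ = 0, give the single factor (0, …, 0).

((0, 0, 1, 1, 0), (0, 1, 1, 1, 1), (1, 1, 1, 1, 0))

Change of basis e → ω: c = M·v where v = (27, 11, -17, 20, 2):
  c_1 = (1)·(27) + (1)·(11) + (2)·(-17) + (0)·(20) + (0)·(2) = 4
  c_2 = (2)·(27) + (0)·(11) + (4)·(-17) + (1)·(20) + (0)·(2) = 6
  c_3 = (-1)·(27) + (0)·(11) + (-2)·(-17) + (0)·(20) + (0)·(2) = 7
  c_4 = (-2)·(27) + (-2)·(11) + (-5)·(-17) + (0)·(20) + (-1)·(2) = 7
  c_5 = (0)·(27) + (0)·(11) + (0)·(-17) + (0)·(20) + (1)·(2) = 2
Base-2 expansion of each c_i:
  c_1 = 4 = 0·2^0 + 0·2^1 + 1·2^2
  c_2 = 6 = 0·2^0 + 1·2^1 + 1·2^2
  c_3 = 7 = 1·2^0 + 1·2^1 + 1·2^2
  c_4 = 7 = 1·2^0 + 1·2^1 + 1·2^2
  c_5 = 2 = 0·2^0 + 1·2^1
Factor λ_0 = (0, 0, 1, 1, 0)
Factor λ_1 = (0, 1, 1, 1, 1)
Factor λ_2 = (1, 1, 1, 1, 0)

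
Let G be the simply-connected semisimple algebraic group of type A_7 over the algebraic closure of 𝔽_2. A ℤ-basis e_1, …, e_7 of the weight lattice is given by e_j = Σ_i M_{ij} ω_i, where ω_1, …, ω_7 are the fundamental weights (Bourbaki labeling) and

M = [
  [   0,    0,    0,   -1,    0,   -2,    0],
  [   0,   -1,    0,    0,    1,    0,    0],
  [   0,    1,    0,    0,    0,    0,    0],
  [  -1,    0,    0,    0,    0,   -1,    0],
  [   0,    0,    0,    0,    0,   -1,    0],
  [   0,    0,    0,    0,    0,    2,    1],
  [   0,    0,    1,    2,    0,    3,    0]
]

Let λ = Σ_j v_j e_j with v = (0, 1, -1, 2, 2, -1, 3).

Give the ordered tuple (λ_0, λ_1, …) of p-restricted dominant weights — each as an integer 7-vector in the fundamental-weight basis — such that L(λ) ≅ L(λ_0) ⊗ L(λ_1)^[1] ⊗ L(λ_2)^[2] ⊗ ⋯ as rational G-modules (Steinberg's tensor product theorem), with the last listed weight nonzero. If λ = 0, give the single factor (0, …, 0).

Compute c_i = Σ_j M_{ij} v_j with v = (0, 1, -1, 2, 2, -1, 3):
  c_1 = 0*0 + 0*1 + 0*-1 + -1*2 + 0*2 + -2*-1 + 0*3 = 0
  c_2 = 0*0 + -1*1 + 0*-1 + 0*2 + 1*2 + 0*-1 + 0*3 = 1
  c_3 = 0*0 + 1*1 + 0*-1 + 0*2 + 0*2 + 0*-1 + 0*3 = 1
  c_4 = -1*0 + 0*1 + 0*-1 + 0*2 + 0*2 + -1*-1 + 0*3 = 1
  c_5 = 0*0 + 0*1 + 0*-1 + 0*2 + 0*2 + -1*-1 + 0*3 = 1
  c_6 = 0*0 + 0*1 + 0*-1 + 0*2 + 0*2 + 2*-1 + 1*3 = 1
  c_7 = 0*0 + 0*1 + 1*-1 + 2*2 + 0*2 + 3*-1 + 0*3 = 0
Expand coordinatewise in base 2:
  c_1 = 0
  c_2 = 1 = 1·2^0
  c_3 = 1 = 1·2^0
  c_4 = 1 = 1·2^0
  c_5 = 1 = 1·2^0
  c_6 = 1 = 1·2^0
  c_7 = 0
Factor λ_0 = (0, 1, 1, 1, 1, 1, 0)

((0, 1, 1, 1, 1, 1, 0),)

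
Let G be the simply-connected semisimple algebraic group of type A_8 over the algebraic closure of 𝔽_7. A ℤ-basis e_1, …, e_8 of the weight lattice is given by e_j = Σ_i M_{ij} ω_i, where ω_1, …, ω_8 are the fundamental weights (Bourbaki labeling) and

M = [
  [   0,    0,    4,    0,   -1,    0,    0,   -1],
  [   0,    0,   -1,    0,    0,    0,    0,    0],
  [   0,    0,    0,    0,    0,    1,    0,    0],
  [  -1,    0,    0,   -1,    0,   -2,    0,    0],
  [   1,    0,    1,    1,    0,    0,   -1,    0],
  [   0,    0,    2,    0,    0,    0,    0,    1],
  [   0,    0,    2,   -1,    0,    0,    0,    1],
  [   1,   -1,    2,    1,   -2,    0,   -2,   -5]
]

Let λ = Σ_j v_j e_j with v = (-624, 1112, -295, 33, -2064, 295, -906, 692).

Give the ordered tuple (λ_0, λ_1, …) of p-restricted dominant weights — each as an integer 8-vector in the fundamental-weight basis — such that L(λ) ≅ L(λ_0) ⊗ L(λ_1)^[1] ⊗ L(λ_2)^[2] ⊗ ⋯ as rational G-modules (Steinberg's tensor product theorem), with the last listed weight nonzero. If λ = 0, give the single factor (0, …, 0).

Change of basis e → ω: c = M·v where v = (-624, 1112, -295, 33, -2064, 295, -906, 692):
  c_1 = 0*-624 + 0*1112 + 4*-295 + 0*33 + -1*-2064 + 0*295 + 0*-906 + -1*692 = 192
  c_2 = 0*-624 + 0*1112 + -1*-295 + 0*33 + 0*-2064 + 0*295 + 0*-906 + 0*692 = 295
  c_3 = 0*-624 + 0*1112 + 0*-295 + 0*33 + 0*-2064 + 1*295 + 0*-906 + 0*692 = 295
  c_4 = -1*-624 + 0*1112 + 0*-295 + -1*33 + 0*-2064 + -2*295 + 0*-906 + 0*692 = 1
  c_5 = 1*-624 + 0*1112 + 1*-295 + 1*33 + 0*-2064 + 0*295 + -1*-906 + 0*692 = 20
  c_6 = 0*-624 + 0*1112 + 2*-295 + 0*33 + 0*-2064 + 0*295 + 0*-906 + 1*692 = 102
  c_7 = 0*-624 + 0*1112 + 2*-295 + -1*33 + 0*-2064 + 0*295 + 0*-906 + 1*692 = 69
  c_8 = 1*-624 + -1*1112 + 2*-295 + 1*33 + -2*-2064 + 0*295 + -2*-906 + -5*692 = 187
p = 7; digits c_i = Σ_j d_{ij}·7^j, 0 ≤ d_{ij} < 7:
  c_1 = 192 = 3·7^0 + 6·7^1 + 3·7^2
  c_2 = 295 = 1·7^0 + 0·7^1 + 6·7^2
  c_3 = 295 = 1·7^0 + 0·7^1 + 6·7^2
  c_4 = 1 = 1·7^0
  c_5 = 20 = 6·7^0 + 2·7^1
  c_6 = 102 = 4·7^0 + 0·7^1 + 2·7^2
  c_7 = 69 = 6·7^0 + 2·7^1 + 1·7^2
  c_8 = 187 = 5·7^0 + 5·7^1 + 3·7^2
λ_0 = (3, 1, 1, 1, 6, 4, 6, 5)
λ_1 = (6, 0, 0, 0, 2, 0, 2, 5)
λ_2 = (3, 6, 6, 0, 0, 2, 1, 3)

((3, 1, 1, 1, 6, 4, 6, 5), (6, 0, 0, 0, 2, 0, 2, 5), (3, 6, 6, 0, 0, 2, 1, 3))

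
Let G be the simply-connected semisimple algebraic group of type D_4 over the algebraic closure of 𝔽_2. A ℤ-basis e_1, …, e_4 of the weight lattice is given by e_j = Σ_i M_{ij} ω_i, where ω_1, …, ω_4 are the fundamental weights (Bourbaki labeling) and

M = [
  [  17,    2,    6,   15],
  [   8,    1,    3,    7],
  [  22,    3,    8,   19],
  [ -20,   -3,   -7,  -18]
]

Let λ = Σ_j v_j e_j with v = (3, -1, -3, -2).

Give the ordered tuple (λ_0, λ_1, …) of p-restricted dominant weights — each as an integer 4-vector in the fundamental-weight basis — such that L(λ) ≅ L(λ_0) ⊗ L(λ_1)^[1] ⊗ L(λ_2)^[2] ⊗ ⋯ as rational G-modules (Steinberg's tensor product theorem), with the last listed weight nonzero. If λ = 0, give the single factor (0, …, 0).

Converting to the ω-basis (c_i = row i of M dotted with v = (3, -1, -3, -2)):
  c_1 = 17*3 + 2*-1 + 6*-3 + 15*-2 = 1
  c_2 = 8*3 + 1*-1 + 3*-3 + 7*-2 = 0
  c_3 = 22*3 + 3*-1 + 8*-3 + 19*-2 = 1
  c_4 = -20*3 + -3*-1 + -7*-3 + -18*-2 = 0
Base-2 expansion of each c_i:
  c_1 = 1 = 1·2^0
  c_2 = 0
  c_3 = 1 = 1·2^0
  c_4 = 0
p-restricted factor λ_0 = (1, 0, 1, 0)

((1, 0, 1, 0),)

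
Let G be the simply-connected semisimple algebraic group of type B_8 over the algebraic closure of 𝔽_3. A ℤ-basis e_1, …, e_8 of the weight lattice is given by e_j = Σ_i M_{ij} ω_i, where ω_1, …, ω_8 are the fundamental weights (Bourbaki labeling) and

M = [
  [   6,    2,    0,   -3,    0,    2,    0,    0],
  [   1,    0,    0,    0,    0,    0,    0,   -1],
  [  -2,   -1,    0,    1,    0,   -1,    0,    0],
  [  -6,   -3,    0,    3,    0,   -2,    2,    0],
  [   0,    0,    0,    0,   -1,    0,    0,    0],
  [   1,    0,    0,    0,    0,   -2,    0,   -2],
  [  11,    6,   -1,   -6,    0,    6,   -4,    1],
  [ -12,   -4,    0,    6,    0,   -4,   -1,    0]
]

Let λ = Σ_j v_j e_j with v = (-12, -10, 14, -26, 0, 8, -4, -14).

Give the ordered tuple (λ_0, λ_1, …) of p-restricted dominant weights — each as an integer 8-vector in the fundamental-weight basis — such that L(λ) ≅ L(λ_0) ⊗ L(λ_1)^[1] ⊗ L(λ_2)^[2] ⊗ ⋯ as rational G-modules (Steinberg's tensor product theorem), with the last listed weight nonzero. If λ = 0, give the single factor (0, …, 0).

Change of basis e → ω: c = M·v where v = (-12, -10, 14, -26, 0, 8, -4, -14):
  c_1 = (6)·(-12) + (2)·(-10) + (0)·(14) + (-3)·(-26) + (0)·(0) + (2)·(8) + (0)·(-4) + (0)·(-14) = 2
  c_2 = (1)·(-12) + (0)·(-10) + (0)·(14) + (0)·(-26) + (0)·(0) + (0)·(8) + (0)·(-4) + (-1)·(-14) = 2
  c_3 = (-2)·(-12) + (-1)·(-10) + (0)·(14) + (1)·(-26) + (0)·(0) + (-1)·(8) + (0)·(-4) + (0)·(-14) = 0
  c_4 = (-6)·(-12) + (-3)·(-10) + (0)·(14) + (3)·(-26) + (0)·(0) + (-2)·(8) + (2)·(-4) + (0)·(-14) = 0
  c_5 = (0)·(-12) + (0)·(-10) + (0)·(14) + (0)·(-26) + (-1)·(0) + (0)·(8) + (0)·(-4) + (0)·(-14) = 0
  c_6 = (1)·(-12) + (0)·(-10) + (0)·(14) + (0)·(-26) + (0)·(0) + (-2)·(8) + (0)·(-4) + (-2)·(-14) = 0
  c_7 = (11)·(-12) + (6)·(-10) + (-1)·(14) + (-6)·(-26) + (0)·(0) + (6)·(8) + (-4)·(-4) + (1)·(-14) = 0
  c_8 = (-12)·(-12) + (-4)·(-10) + (0)·(14) + (6)·(-26) + (0)·(0) + (-4)·(8) + (-1)·(-4) + (0)·(-14) = 0
Base-3 expansion of each c_i:
  c_1 = 2 = 2·3^0
  c_2 = 2 = 2·3^0
  c_3 = 0
  c_4 = 0
  c_5 = 0
  c_6 = 0
  c_7 = 0
  c_8 = 0
Factor λ_0 = (2, 2, 0, 0, 0, 0, 0, 0)

((2, 2, 0, 0, 0, 0, 0, 0),)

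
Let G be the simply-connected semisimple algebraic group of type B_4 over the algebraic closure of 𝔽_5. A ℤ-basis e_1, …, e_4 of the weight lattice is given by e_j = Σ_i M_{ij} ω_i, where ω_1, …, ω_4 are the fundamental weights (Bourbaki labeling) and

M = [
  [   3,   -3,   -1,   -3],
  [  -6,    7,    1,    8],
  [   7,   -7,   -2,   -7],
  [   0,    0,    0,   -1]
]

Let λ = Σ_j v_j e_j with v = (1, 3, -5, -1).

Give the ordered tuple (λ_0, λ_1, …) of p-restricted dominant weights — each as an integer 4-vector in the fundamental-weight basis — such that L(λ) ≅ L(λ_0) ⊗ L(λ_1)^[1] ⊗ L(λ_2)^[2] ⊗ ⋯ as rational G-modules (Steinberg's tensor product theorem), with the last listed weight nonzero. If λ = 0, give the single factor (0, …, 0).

((2, 2, 3, 1),)

Converting to the ω-basis (c_i = row i of M dotted with v = (1, 3, -5, -1)):
  c_1 = (3)·(1) + (-3)·(3) + (-1)·(-5) + (-3)·(-1) = 2
  c_2 = (-6)·(1) + (7)·(3) + (1)·(-5) + (8)·(-1) = 2
  c_3 = (7)·(1) + (-7)·(3) + (-2)·(-5) + (-7)·(-1) = 3
  c_4 = (0)·(1) + (0)·(3) + (0)·(-5) + (-1)·(-1) = 1
Writing each c_i in base p = 5:
  c_1 = 2 = 2·5^0
  c_2 = 2 = 2·5^0
  c_3 = 3 = 3·5^0
  c_4 = 1 = 1·5^0
Factor λ_0 = (2, 2, 3, 1)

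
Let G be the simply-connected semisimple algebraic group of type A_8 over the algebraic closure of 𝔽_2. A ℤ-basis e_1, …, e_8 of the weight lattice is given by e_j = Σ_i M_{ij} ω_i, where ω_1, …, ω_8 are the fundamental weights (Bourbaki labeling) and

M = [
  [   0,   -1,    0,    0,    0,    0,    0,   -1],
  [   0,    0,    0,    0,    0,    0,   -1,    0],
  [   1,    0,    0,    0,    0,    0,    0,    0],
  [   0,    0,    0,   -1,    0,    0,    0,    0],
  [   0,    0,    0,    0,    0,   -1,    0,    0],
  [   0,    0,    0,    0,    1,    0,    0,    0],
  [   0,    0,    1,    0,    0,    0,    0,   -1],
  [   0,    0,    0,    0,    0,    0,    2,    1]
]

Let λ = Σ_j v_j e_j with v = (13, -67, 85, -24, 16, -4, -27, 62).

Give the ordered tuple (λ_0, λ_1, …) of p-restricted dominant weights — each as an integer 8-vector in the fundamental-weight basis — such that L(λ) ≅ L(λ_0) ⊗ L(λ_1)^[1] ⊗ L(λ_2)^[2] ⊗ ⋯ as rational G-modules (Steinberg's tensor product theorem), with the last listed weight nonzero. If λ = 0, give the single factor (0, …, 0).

((1, 1, 1, 0, 0, 0, 1, 0), (0, 1, 0, 0, 0, 0, 1, 0), (1, 0, 1, 0, 1, 0, 1, 0), (0, 1, 1, 1, 0, 0, 0, 1), (0, 1, 0, 1, 0, 1, 1, 0))

Compute c_i = Σ_j M_{ij} v_j with v = (13, -67, 85, -24, 16, -4, -27, 62):
  c_1 = (0)·(13) + (-1)·(-67) + (0)·(85) + (0)·(-24) + (0)·(16) + (0)·(-4) + (0)·(-27) + (-1)·(62) = 5
  c_2 = (0)·(13) + (0)·(-67) + (0)·(85) + (0)·(-24) + (0)·(16) + (0)·(-4) + (-1)·(-27) + (0)·(62) = 27
  c_3 = (1)·(13) + (0)·(-67) + (0)·(85) + (0)·(-24) + (0)·(16) + (0)·(-4) + (0)·(-27) + (0)·(62) = 13
  c_4 = (0)·(13) + (0)·(-67) + (0)·(85) + (-1)·(-24) + (0)·(16) + (0)·(-4) + (0)·(-27) + (0)·(62) = 24
  c_5 = (0)·(13) + (0)·(-67) + (0)·(85) + (0)·(-24) + (0)·(16) + (-1)·(-4) + (0)·(-27) + (0)·(62) = 4
  c_6 = (0)·(13) + (0)·(-67) + (0)·(85) + (0)·(-24) + (1)·(16) + (0)·(-4) + (0)·(-27) + (0)·(62) = 16
  c_7 = (0)·(13) + (0)·(-67) + (1)·(85) + (0)·(-24) + (0)·(16) + (0)·(-4) + (0)·(-27) + (-1)·(62) = 23
  c_8 = (0)·(13) + (0)·(-67) + (0)·(85) + (0)·(-24) + (0)·(16) + (0)·(-4) + (2)·(-27) + (1)·(62) = 8
Expand coordinatewise in base 2:
  c_1 = 5 = 1·2^0 + 0·2^1 + 1·2^2
  c_2 = 27 = 1·2^0 + 1·2^1 + 0·2^2 + 1·2^3 + 1·2^4
  c_3 = 13 = 1·2^0 + 0·2^1 + 1·2^2 + 1·2^3
  c_4 = 24 = 0·2^0 + 0·2^1 + 0·2^2 + 1·2^3 + 1·2^4
  c_5 = 4 = 0·2^0 + 0·2^1 + 1·2^2
  c_6 = 16 = 0·2^0 + 0·2^1 + 0·2^2 + 0·2^3 + 1·2^4
  c_7 = 23 = 1·2^0 + 1·2^1 + 1·2^2 + 0·2^3 + 1·2^4
  c_8 = 8 = 0·2^0 + 0·2^1 + 0·2^2 + 1·2^3
λ_0 = (1, 1, 1, 0, 0, 0, 1, 0)
λ_1 = (0, 1, 0, 0, 0, 0, 1, 0)
λ_2 = (1, 0, 1, 0, 1, 0, 1, 0)
λ_3 = (0, 1, 1, 1, 0, 0, 0, 1)
λ_4 = (0, 1, 0, 1, 0, 1, 1, 0)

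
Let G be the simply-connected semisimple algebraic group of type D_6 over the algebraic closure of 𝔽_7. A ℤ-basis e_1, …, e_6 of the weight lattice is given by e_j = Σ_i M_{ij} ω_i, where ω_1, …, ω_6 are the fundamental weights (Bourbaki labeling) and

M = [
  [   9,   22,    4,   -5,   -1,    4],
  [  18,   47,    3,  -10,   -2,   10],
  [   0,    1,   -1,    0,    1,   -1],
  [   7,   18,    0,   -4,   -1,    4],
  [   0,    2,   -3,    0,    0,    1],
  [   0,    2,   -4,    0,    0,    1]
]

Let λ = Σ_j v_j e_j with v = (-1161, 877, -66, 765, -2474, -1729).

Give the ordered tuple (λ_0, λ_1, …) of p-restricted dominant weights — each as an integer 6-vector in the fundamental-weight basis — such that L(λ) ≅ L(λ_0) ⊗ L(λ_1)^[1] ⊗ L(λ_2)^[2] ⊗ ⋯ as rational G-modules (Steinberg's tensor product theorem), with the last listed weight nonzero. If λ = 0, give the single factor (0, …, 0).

((6, 5, 2, 3, 6, 2), (2, 4, 0, 1, 3, 6), (6, 2, 4, 3, 4, 5))

Converting to the ω-basis (c_i = row i of M dotted with v = (-1161, 877, -66, 765, -2474, -1729)):
  c_1 = (9)·(-1161) + (22)·(877) + (4)·(-66) + (-5)·(765) + (-1)·(-2474) + (4)·(-1729) = 314
  c_2 = (18)·(-1161) + (47)·(877) + (3)·(-66) + (-10)·(765) + (-2)·(-2474) + (10)·(-1729) = 131
  c_3 = (0)·(-1161) + (1)·(877) + (-1)·(-66) + (0)·(765) + (1)·(-2474) + (-1)·(-1729) = 198
  c_4 = (7)·(-1161) + (18)·(877) + (0)·(-66) + (-4)·(765) + (-1)·(-2474) + (4)·(-1729) = 157
  c_5 = (0)·(-1161) + (2)·(877) + (-3)·(-66) + (0)·(765) + (0)·(-2474) + (1)·(-1729) = 223
  c_6 = (0)·(-1161) + (2)·(877) + (-4)·(-66) + (0)·(765) + (0)·(-2474) + (1)·(-1729) = 289
p = 7; digits c_i = Σ_j d_{ij}·7^j, 0 ≤ d_{ij} < 7:
  c_1 = 314 = 6·7^0 + 2·7^1 + 6·7^2
  c_2 = 131 = 5·7^0 + 4·7^1 + 2·7^2
  c_3 = 198 = 2·7^0 + 0·7^1 + 4·7^2
  c_4 = 157 = 3·7^0 + 1·7^1 + 3·7^2
  c_5 = 223 = 6·7^0 + 3·7^1 + 4·7^2
  c_6 = 289 = 2·7^0 + 6·7^1 + 5·7^2
Factor λ_0 = (6, 5, 2, 3, 6, 2)
Factor λ_1 = (2, 4, 0, 1, 3, 6)
Factor λ_2 = (6, 2, 4, 3, 4, 5)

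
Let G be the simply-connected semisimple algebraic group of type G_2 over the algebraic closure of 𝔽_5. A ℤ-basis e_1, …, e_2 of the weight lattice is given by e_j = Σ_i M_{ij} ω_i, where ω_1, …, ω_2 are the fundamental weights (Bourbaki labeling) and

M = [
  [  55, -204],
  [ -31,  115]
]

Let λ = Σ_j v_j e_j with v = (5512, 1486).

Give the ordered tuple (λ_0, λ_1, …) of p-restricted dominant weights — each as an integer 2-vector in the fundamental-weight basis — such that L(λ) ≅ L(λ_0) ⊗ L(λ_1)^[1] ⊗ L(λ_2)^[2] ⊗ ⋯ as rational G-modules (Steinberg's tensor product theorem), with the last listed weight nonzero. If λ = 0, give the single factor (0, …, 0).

((1, 3), (3, 3))

In the fundamental-weight basis, λ has coordinates c = M·v (v = (5512, 1486)):
  c_1 = 55·5512 + (-204)·(1486) = 16
  c_2 = (-31)·(5512) + 115·1486 = 18
Writing each c_i in base p = 5:
  c_1 = 16 = 1·5^0 + 3·5^1
  c_2 = 18 = 3·5^0 + 3·5^1
λ_0 = (1, 3)
λ_1 = (3, 3)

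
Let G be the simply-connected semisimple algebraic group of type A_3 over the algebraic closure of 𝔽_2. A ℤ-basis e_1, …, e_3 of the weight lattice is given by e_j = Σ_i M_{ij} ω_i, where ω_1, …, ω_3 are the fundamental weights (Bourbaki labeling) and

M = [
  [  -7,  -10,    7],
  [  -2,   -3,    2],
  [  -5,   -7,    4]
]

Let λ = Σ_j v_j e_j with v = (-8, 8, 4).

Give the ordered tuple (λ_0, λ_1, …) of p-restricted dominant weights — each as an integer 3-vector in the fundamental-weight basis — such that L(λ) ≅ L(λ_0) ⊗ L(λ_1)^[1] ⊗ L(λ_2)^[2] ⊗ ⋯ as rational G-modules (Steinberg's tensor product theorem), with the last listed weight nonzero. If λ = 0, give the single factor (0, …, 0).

((0, 0, 0), (0, 0, 0), (1, 0, 0))

Converting to the ω-basis (c_i = row i of M dotted with v = (-8, 8, 4)):
  c_1 = (-7)·(-8) + (-10)·(8) + (7)·(4) = 4
  c_2 = (-2)·(-8) + (-3)·(8) + (2)·(4) = 0
  c_3 = (-5)·(-8) + (-7)·(8) + (4)·(4) = 0
Writing each c_i in base p = 2:
  c_1 = 4 = 0·2^0 + 0·2^1 + 1·2^2
  c_2 = 0
  c_3 = 0
λ_0 = (0, 0, 0)
λ_1 = (0, 0, 0)
λ_2 = (1, 0, 0)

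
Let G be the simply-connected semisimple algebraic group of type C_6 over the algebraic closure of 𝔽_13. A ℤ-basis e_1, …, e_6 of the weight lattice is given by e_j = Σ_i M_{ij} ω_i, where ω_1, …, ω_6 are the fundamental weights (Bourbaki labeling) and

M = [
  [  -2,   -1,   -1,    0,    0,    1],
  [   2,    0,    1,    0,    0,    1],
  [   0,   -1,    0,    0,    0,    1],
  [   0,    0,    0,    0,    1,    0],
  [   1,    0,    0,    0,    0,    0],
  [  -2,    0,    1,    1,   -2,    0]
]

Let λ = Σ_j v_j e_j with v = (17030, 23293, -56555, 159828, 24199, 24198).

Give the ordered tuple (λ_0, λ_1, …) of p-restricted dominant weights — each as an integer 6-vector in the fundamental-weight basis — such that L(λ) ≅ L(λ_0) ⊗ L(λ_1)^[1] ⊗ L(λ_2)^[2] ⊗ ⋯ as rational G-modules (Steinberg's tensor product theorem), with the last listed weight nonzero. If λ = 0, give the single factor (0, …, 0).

((0, 0, 8, 6, 0, 2), (6, 1, 4, 2, 10, 2), (8, 10, 5, 0, 9, 6), (10, 0, 0, 11, 7, 9))

Converting to the ω-basis (c_i = row i of M dotted with v = (17030, 23293, -56555, 159828, 24199, 24198)):
  c_1 = -2*17030 + -1*23293 + -1*-56555 + 0*159828 + 0*24199 + 1*24198 = 23400
  c_2 = 2*17030 + 0*23293 + 1*-56555 + 0*159828 + 0*24199 + 1*24198 = 1703
  c_3 = 0*17030 + -1*23293 + 0*-56555 + 0*159828 + 0*24199 + 1*24198 = 905
  c_4 = 0*17030 + 0*23293 + 0*-56555 + 0*159828 + 1*24199 + 0*24198 = 24199
  c_5 = 1*17030 + 0*23293 + 0*-56555 + 0*159828 + 0*24199 + 0*24198 = 17030
  c_6 = -2*17030 + 0*23293 + 1*-56555 + 1*159828 + -2*24199 + 0*24198 = 20815
p = 13; digits c_i = Σ_j d_{ij}·13^j, 0 ≤ d_{ij} < 13:
  c_1 = 23400 = 0·13^0 + 6·13^1 + 8·13^2 + 10·13^3
  c_2 = 1703 = 0·13^0 + 1·13^1 + 10·13^2
  c_3 = 905 = 8·13^0 + 4·13^1 + 5·13^2
  c_4 = 24199 = 6·13^0 + 2·13^1 + 0·13^2 + 11·13^3
  c_5 = 17030 = 0·13^0 + 10·13^1 + 9·13^2 + 7·13^3
  c_6 = 20815 = 2·13^0 + 2·13^1 + 6·13^2 + 9·13^3
p-restricted factor λ_0 = (0, 0, 8, 6, 0, 2)
p-restricted factor λ_1 = (6, 1, 4, 2, 10, 2)
p-restricted factor λ_2 = (8, 10, 5, 0, 9, 6)
p-restricted factor λ_3 = (10, 0, 0, 11, 7, 9)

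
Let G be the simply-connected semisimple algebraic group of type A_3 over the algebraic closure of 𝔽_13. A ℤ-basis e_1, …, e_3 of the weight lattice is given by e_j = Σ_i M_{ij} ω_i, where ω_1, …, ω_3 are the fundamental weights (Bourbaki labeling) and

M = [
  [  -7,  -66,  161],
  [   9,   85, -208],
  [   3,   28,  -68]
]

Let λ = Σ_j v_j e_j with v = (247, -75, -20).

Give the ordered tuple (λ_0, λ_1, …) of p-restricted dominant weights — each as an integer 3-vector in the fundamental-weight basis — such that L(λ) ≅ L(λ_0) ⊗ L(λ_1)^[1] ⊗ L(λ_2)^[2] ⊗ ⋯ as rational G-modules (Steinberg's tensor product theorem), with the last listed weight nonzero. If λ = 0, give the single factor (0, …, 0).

((1, 8, 1),)

In the fundamental-weight basis, λ has coordinates c = M·v (v = (247, -75, -20)):
  c_1 = (-7)·(247) + (-66)·(-75) + (161)·(-20) = 1
  c_2 = (9)·(247) + (85)·(-75) + (-208)·(-20) = 8
  c_3 = (3)·(247) + (28)·(-75) + (-68)·(-20) = 1
Base-13 expansion of each c_i:
  c_1 = 1 = 1·13^0
  c_2 = 8 = 8·13^0
  c_3 = 1 = 1·13^0
λ_0 = (1, 8, 1)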